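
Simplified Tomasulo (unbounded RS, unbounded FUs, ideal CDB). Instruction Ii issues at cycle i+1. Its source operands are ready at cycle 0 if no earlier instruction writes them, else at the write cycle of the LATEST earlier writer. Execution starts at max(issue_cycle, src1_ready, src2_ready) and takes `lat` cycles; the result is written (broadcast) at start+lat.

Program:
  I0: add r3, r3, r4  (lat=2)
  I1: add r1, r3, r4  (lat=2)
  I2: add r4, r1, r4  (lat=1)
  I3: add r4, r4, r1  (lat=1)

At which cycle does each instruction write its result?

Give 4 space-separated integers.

I0 add r3: issue@1 deps=(None,None) exec_start@1 write@3
I1 add r1: issue@2 deps=(0,None) exec_start@3 write@5
I2 add r4: issue@3 deps=(1,None) exec_start@5 write@6
I3 add r4: issue@4 deps=(2,1) exec_start@6 write@7

Answer: 3 5 6 7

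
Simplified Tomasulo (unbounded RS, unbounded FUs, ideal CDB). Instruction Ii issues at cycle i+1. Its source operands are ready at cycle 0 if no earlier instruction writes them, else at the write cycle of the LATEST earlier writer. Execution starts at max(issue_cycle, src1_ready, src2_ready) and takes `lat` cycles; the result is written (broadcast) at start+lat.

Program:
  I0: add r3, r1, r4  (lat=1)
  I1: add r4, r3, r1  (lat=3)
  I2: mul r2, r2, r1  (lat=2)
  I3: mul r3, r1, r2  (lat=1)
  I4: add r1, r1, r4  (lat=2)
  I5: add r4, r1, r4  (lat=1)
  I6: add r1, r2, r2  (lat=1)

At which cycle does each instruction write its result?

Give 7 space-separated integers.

I0 add r3: issue@1 deps=(None,None) exec_start@1 write@2
I1 add r4: issue@2 deps=(0,None) exec_start@2 write@5
I2 mul r2: issue@3 deps=(None,None) exec_start@3 write@5
I3 mul r3: issue@4 deps=(None,2) exec_start@5 write@6
I4 add r1: issue@5 deps=(None,1) exec_start@5 write@7
I5 add r4: issue@6 deps=(4,1) exec_start@7 write@8
I6 add r1: issue@7 deps=(2,2) exec_start@7 write@8

Answer: 2 5 5 6 7 8 8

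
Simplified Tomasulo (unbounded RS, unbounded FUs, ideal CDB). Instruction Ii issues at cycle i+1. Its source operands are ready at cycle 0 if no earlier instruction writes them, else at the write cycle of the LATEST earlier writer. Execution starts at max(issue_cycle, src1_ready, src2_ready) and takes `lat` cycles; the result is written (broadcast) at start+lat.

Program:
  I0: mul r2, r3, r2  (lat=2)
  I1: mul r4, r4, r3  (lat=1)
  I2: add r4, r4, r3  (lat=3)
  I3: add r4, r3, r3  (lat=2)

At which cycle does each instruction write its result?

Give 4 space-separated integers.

I0 mul r2: issue@1 deps=(None,None) exec_start@1 write@3
I1 mul r4: issue@2 deps=(None,None) exec_start@2 write@3
I2 add r4: issue@3 deps=(1,None) exec_start@3 write@6
I3 add r4: issue@4 deps=(None,None) exec_start@4 write@6

Answer: 3 3 6 6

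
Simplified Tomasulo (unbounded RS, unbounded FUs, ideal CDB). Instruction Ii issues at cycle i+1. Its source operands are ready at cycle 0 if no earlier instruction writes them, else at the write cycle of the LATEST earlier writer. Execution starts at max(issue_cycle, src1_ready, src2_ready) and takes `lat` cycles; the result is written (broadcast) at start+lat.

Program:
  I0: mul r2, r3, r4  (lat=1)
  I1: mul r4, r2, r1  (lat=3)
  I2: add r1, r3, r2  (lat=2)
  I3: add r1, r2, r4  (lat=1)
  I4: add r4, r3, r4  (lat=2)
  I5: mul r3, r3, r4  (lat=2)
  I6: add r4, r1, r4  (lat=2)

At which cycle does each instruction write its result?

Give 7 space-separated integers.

Answer: 2 5 5 6 7 9 9

Derivation:
I0 mul r2: issue@1 deps=(None,None) exec_start@1 write@2
I1 mul r4: issue@2 deps=(0,None) exec_start@2 write@5
I2 add r1: issue@3 deps=(None,0) exec_start@3 write@5
I3 add r1: issue@4 deps=(0,1) exec_start@5 write@6
I4 add r4: issue@5 deps=(None,1) exec_start@5 write@7
I5 mul r3: issue@6 deps=(None,4) exec_start@7 write@9
I6 add r4: issue@7 deps=(3,4) exec_start@7 write@9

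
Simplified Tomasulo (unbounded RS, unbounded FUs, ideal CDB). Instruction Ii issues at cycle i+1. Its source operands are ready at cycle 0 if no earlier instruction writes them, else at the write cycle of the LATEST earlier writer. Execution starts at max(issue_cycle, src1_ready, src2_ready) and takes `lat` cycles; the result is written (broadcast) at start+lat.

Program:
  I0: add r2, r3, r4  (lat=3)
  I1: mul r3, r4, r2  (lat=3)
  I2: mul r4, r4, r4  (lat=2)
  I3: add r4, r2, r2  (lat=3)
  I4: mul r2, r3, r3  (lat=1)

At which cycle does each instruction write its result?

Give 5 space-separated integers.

Answer: 4 7 5 7 8

Derivation:
I0 add r2: issue@1 deps=(None,None) exec_start@1 write@4
I1 mul r3: issue@2 deps=(None,0) exec_start@4 write@7
I2 mul r4: issue@3 deps=(None,None) exec_start@3 write@5
I3 add r4: issue@4 deps=(0,0) exec_start@4 write@7
I4 mul r2: issue@5 deps=(1,1) exec_start@7 write@8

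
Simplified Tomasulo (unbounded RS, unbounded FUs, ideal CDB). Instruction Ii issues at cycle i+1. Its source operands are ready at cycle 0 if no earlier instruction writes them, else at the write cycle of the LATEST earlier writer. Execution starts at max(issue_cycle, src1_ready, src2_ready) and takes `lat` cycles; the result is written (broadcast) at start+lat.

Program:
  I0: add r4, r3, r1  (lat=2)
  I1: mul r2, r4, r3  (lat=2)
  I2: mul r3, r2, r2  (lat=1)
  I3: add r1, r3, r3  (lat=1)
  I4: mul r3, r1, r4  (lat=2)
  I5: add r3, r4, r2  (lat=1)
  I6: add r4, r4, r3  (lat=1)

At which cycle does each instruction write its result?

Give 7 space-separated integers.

I0 add r4: issue@1 deps=(None,None) exec_start@1 write@3
I1 mul r2: issue@2 deps=(0,None) exec_start@3 write@5
I2 mul r3: issue@3 deps=(1,1) exec_start@5 write@6
I3 add r1: issue@4 deps=(2,2) exec_start@6 write@7
I4 mul r3: issue@5 deps=(3,0) exec_start@7 write@9
I5 add r3: issue@6 deps=(0,1) exec_start@6 write@7
I6 add r4: issue@7 deps=(0,5) exec_start@7 write@8

Answer: 3 5 6 7 9 7 8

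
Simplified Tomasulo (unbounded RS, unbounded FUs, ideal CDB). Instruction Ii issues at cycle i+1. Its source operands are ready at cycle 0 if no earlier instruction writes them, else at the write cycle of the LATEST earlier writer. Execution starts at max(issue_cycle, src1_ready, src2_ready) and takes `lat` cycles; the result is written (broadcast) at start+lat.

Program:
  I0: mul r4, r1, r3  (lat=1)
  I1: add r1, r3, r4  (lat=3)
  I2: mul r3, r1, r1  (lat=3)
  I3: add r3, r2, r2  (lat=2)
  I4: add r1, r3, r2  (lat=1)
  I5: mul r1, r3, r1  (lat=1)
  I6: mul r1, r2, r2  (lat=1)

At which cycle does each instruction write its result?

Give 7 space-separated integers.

I0 mul r4: issue@1 deps=(None,None) exec_start@1 write@2
I1 add r1: issue@2 deps=(None,0) exec_start@2 write@5
I2 mul r3: issue@3 deps=(1,1) exec_start@5 write@8
I3 add r3: issue@4 deps=(None,None) exec_start@4 write@6
I4 add r1: issue@5 deps=(3,None) exec_start@6 write@7
I5 mul r1: issue@6 deps=(3,4) exec_start@7 write@8
I6 mul r1: issue@7 deps=(None,None) exec_start@7 write@8

Answer: 2 5 8 6 7 8 8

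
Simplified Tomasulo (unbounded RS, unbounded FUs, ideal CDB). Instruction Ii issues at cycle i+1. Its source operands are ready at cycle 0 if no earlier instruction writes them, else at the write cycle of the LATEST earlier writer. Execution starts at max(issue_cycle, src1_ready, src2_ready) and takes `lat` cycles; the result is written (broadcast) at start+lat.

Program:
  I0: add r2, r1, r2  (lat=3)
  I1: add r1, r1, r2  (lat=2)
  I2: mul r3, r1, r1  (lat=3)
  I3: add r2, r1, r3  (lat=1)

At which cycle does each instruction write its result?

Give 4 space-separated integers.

I0 add r2: issue@1 deps=(None,None) exec_start@1 write@4
I1 add r1: issue@2 deps=(None,0) exec_start@4 write@6
I2 mul r3: issue@3 deps=(1,1) exec_start@6 write@9
I3 add r2: issue@4 deps=(1,2) exec_start@9 write@10

Answer: 4 6 9 10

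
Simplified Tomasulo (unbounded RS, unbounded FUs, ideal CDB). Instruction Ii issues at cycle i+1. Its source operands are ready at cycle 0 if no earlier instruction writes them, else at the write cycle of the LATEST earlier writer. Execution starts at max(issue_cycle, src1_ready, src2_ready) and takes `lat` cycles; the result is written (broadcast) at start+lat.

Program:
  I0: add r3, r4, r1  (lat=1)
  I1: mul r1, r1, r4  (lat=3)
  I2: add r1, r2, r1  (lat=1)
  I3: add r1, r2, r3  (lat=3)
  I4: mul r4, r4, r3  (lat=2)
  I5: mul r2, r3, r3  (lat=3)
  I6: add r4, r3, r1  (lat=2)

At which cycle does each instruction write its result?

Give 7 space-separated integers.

Answer: 2 5 6 7 7 9 9

Derivation:
I0 add r3: issue@1 deps=(None,None) exec_start@1 write@2
I1 mul r1: issue@2 deps=(None,None) exec_start@2 write@5
I2 add r1: issue@3 deps=(None,1) exec_start@5 write@6
I3 add r1: issue@4 deps=(None,0) exec_start@4 write@7
I4 mul r4: issue@5 deps=(None,0) exec_start@5 write@7
I5 mul r2: issue@6 deps=(0,0) exec_start@6 write@9
I6 add r4: issue@7 deps=(0,3) exec_start@7 write@9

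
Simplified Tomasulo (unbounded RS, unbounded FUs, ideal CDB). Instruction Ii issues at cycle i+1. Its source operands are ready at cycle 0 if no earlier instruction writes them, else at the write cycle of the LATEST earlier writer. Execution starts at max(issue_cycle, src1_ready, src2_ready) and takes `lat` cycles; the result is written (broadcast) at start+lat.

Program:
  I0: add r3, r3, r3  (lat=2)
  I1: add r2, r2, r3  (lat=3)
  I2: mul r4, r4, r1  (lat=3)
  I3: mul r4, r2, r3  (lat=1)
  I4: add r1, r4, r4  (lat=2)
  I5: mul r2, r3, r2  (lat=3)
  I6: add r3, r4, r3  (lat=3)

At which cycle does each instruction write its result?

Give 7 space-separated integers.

Answer: 3 6 6 7 9 9 10

Derivation:
I0 add r3: issue@1 deps=(None,None) exec_start@1 write@3
I1 add r2: issue@2 deps=(None,0) exec_start@3 write@6
I2 mul r4: issue@3 deps=(None,None) exec_start@3 write@6
I3 mul r4: issue@4 deps=(1,0) exec_start@6 write@7
I4 add r1: issue@5 deps=(3,3) exec_start@7 write@9
I5 mul r2: issue@6 deps=(0,1) exec_start@6 write@9
I6 add r3: issue@7 deps=(3,0) exec_start@7 write@10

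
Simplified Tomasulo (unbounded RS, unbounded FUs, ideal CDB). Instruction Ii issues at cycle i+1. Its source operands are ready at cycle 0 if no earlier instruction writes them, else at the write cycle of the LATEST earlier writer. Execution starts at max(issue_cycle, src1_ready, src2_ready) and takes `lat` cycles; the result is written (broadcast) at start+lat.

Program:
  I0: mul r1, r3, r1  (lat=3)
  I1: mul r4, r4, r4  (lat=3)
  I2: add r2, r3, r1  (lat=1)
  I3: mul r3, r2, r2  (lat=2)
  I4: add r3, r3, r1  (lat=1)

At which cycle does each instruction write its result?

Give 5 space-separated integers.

Answer: 4 5 5 7 8

Derivation:
I0 mul r1: issue@1 deps=(None,None) exec_start@1 write@4
I1 mul r4: issue@2 deps=(None,None) exec_start@2 write@5
I2 add r2: issue@3 deps=(None,0) exec_start@4 write@5
I3 mul r3: issue@4 deps=(2,2) exec_start@5 write@7
I4 add r3: issue@5 deps=(3,0) exec_start@7 write@8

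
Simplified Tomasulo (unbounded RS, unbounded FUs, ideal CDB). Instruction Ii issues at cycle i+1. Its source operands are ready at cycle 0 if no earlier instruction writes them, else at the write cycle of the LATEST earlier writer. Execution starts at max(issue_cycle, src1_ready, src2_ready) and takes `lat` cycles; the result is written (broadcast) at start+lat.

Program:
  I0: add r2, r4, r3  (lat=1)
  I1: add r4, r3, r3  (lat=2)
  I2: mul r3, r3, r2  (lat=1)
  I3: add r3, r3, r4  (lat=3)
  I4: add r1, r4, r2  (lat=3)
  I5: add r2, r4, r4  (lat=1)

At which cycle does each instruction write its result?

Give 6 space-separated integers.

I0 add r2: issue@1 deps=(None,None) exec_start@1 write@2
I1 add r4: issue@2 deps=(None,None) exec_start@2 write@4
I2 mul r3: issue@3 deps=(None,0) exec_start@3 write@4
I3 add r3: issue@4 deps=(2,1) exec_start@4 write@7
I4 add r1: issue@5 deps=(1,0) exec_start@5 write@8
I5 add r2: issue@6 deps=(1,1) exec_start@6 write@7

Answer: 2 4 4 7 8 7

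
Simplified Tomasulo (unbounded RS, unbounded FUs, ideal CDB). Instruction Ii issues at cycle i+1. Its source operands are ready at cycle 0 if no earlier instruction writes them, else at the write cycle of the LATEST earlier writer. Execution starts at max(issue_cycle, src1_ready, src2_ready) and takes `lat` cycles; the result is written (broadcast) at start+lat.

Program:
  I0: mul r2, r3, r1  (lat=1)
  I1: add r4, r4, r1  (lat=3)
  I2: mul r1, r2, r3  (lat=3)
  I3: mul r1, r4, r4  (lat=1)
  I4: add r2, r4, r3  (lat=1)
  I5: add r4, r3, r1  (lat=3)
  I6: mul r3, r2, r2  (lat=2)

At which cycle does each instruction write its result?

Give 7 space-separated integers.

I0 mul r2: issue@1 deps=(None,None) exec_start@1 write@2
I1 add r4: issue@2 deps=(None,None) exec_start@2 write@5
I2 mul r1: issue@3 deps=(0,None) exec_start@3 write@6
I3 mul r1: issue@4 deps=(1,1) exec_start@5 write@6
I4 add r2: issue@5 deps=(1,None) exec_start@5 write@6
I5 add r4: issue@6 deps=(None,3) exec_start@6 write@9
I6 mul r3: issue@7 deps=(4,4) exec_start@7 write@9

Answer: 2 5 6 6 6 9 9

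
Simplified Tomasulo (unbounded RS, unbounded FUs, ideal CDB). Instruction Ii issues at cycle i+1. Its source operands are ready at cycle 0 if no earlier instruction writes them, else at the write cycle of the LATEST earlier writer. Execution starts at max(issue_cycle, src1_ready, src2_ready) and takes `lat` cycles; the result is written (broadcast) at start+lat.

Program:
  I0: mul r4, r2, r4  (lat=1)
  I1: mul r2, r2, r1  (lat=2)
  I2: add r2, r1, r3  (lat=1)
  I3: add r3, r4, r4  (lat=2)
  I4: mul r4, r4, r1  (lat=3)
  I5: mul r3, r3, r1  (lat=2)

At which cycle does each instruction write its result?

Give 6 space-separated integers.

Answer: 2 4 4 6 8 8

Derivation:
I0 mul r4: issue@1 deps=(None,None) exec_start@1 write@2
I1 mul r2: issue@2 deps=(None,None) exec_start@2 write@4
I2 add r2: issue@3 deps=(None,None) exec_start@3 write@4
I3 add r3: issue@4 deps=(0,0) exec_start@4 write@6
I4 mul r4: issue@5 deps=(0,None) exec_start@5 write@8
I5 mul r3: issue@6 deps=(3,None) exec_start@6 write@8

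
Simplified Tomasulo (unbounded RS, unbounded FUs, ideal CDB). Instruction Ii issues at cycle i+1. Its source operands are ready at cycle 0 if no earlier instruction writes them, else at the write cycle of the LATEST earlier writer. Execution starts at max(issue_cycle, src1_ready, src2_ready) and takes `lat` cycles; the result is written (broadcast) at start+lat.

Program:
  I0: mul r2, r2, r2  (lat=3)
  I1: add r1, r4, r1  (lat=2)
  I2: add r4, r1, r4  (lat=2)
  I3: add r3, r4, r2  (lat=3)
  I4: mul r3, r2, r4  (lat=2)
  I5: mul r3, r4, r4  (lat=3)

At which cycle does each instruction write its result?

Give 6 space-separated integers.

I0 mul r2: issue@1 deps=(None,None) exec_start@1 write@4
I1 add r1: issue@2 deps=(None,None) exec_start@2 write@4
I2 add r4: issue@3 deps=(1,None) exec_start@4 write@6
I3 add r3: issue@4 deps=(2,0) exec_start@6 write@9
I4 mul r3: issue@5 deps=(0,2) exec_start@6 write@8
I5 mul r3: issue@6 deps=(2,2) exec_start@6 write@9

Answer: 4 4 6 9 8 9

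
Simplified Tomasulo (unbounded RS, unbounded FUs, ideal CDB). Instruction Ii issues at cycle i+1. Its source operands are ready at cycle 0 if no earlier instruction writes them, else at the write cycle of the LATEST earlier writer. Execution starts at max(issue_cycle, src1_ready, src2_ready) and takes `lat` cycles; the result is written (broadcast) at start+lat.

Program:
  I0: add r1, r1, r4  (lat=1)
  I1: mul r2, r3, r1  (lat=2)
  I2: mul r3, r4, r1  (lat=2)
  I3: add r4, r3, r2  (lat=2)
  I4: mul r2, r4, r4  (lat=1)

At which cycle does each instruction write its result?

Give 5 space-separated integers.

Answer: 2 4 5 7 8

Derivation:
I0 add r1: issue@1 deps=(None,None) exec_start@1 write@2
I1 mul r2: issue@2 deps=(None,0) exec_start@2 write@4
I2 mul r3: issue@3 deps=(None,0) exec_start@3 write@5
I3 add r4: issue@4 deps=(2,1) exec_start@5 write@7
I4 mul r2: issue@5 deps=(3,3) exec_start@7 write@8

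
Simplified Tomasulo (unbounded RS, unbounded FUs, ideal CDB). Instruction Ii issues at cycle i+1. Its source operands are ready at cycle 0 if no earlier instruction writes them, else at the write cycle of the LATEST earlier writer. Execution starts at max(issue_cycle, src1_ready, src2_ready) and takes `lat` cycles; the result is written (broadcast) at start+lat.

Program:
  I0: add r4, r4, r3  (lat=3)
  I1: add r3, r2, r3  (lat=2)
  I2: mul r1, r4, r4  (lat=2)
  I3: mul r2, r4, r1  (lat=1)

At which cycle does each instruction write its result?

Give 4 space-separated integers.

I0 add r4: issue@1 deps=(None,None) exec_start@1 write@4
I1 add r3: issue@2 deps=(None,None) exec_start@2 write@4
I2 mul r1: issue@3 deps=(0,0) exec_start@4 write@6
I3 mul r2: issue@4 deps=(0,2) exec_start@6 write@7

Answer: 4 4 6 7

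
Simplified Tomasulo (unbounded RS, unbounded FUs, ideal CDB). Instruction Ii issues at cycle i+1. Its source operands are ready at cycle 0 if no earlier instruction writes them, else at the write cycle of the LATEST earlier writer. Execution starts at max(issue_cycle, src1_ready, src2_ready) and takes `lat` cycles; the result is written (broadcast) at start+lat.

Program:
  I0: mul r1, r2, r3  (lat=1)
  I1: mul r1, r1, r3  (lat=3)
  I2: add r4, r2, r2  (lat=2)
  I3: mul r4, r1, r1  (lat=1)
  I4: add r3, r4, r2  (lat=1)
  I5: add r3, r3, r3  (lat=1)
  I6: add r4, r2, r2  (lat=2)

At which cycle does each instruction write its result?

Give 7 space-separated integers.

I0 mul r1: issue@1 deps=(None,None) exec_start@1 write@2
I1 mul r1: issue@2 deps=(0,None) exec_start@2 write@5
I2 add r4: issue@3 deps=(None,None) exec_start@3 write@5
I3 mul r4: issue@4 deps=(1,1) exec_start@5 write@6
I4 add r3: issue@5 deps=(3,None) exec_start@6 write@7
I5 add r3: issue@6 deps=(4,4) exec_start@7 write@8
I6 add r4: issue@7 deps=(None,None) exec_start@7 write@9

Answer: 2 5 5 6 7 8 9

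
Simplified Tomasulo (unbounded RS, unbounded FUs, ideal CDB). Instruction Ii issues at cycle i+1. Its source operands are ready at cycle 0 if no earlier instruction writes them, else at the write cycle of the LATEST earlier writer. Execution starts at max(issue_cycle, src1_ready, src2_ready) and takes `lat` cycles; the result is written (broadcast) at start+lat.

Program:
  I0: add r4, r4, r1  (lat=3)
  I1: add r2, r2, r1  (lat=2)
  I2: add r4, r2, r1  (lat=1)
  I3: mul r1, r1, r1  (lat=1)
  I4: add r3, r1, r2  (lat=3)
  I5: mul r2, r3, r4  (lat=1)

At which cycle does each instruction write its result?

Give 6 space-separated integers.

Answer: 4 4 5 5 8 9

Derivation:
I0 add r4: issue@1 deps=(None,None) exec_start@1 write@4
I1 add r2: issue@2 deps=(None,None) exec_start@2 write@4
I2 add r4: issue@3 deps=(1,None) exec_start@4 write@5
I3 mul r1: issue@4 deps=(None,None) exec_start@4 write@5
I4 add r3: issue@5 deps=(3,1) exec_start@5 write@8
I5 mul r2: issue@6 deps=(4,2) exec_start@8 write@9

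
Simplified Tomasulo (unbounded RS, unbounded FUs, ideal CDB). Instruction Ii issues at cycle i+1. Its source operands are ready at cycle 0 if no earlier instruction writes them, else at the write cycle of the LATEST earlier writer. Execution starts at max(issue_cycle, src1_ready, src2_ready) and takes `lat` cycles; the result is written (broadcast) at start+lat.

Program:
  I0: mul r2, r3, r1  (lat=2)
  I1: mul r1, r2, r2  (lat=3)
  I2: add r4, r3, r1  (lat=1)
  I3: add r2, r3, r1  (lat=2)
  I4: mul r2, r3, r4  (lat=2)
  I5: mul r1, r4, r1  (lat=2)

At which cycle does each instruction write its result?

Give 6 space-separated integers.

Answer: 3 6 7 8 9 9

Derivation:
I0 mul r2: issue@1 deps=(None,None) exec_start@1 write@3
I1 mul r1: issue@2 deps=(0,0) exec_start@3 write@6
I2 add r4: issue@3 deps=(None,1) exec_start@6 write@7
I3 add r2: issue@4 deps=(None,1) exec_start@6 write@8
I4 mul r2: issue@5 deps=(None,2) exec_start@7 write@9
I5 mul r1: issue@6 deps=(2,1) exec_start@7 write@9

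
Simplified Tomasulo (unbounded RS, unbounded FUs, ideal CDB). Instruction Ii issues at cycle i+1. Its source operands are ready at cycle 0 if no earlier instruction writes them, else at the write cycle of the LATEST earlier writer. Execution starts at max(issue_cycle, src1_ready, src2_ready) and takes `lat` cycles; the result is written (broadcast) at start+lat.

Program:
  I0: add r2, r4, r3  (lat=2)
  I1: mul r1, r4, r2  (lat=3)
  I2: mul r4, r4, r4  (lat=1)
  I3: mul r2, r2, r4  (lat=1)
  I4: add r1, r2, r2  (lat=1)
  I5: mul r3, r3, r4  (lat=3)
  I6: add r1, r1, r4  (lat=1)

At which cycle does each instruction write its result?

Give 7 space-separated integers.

I0 add r2: issue@1 deps=(None,None) exec_start@1 write@3
I1 mul r1: issue@2 deps=(None,0) exec_start@3 write@6
I2 mul r4: issue@3 deps=(None,None) exec_start@3 write@4
I3 mul r2: issue@4 deps=(0,2) exec_start@4 write@5
I4 add r1: issue@5 deps=(3,3) exec_start@5 write@6
I5 mul r3: issue@6 deps=(None,2) exec_start@6 write@9
I6 add r1: issue@7 deps=(4,2) exec_start@7 write@8

Answer: 3 6 4 5 6 9 8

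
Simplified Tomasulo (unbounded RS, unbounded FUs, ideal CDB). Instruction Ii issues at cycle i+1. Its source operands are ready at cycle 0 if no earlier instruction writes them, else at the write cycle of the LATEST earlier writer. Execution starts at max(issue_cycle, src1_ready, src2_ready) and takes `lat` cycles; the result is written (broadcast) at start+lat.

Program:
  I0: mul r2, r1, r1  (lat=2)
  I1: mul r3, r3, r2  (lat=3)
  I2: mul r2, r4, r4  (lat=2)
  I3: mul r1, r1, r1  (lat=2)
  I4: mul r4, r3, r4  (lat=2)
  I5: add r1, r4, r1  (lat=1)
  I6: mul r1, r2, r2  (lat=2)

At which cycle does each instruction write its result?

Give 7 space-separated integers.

Answer: 3 6 5 6 8 9 9

Derivation:
I0 mul r2: issue@1 deps=(None,None) exec_start@1 write@3
I1 mul r3: issue@2 deps=(None,0) exec_start@3 write@6
I2 mul r2: issue@3 deps=(None,None) exec_start@3 write@5
I3 mul r1: issue@4 deps=(None,None) exec_start@4 write@6
I4 mul r4: issue@5 deps=(1,None) exec_start@6 write@8
I5 add r1: issue@6 deps=(4,3) exec_start@8 write@9
I6 mul r1: issue@7 deps=(2,2) exec_start@7 write@9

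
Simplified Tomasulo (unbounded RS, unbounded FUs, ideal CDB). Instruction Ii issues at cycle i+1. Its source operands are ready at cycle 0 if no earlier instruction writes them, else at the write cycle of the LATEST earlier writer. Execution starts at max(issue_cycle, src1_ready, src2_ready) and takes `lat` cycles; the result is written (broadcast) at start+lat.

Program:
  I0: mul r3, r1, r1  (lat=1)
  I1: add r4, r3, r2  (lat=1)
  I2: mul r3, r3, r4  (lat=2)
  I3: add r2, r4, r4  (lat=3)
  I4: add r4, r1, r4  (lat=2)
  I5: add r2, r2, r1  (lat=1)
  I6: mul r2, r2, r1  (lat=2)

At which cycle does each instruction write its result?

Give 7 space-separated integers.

Answer: 2 3 5 7 7 8 10

Derivation:
I0 mul r3: issue@1 deps=(None,None) exec_start@1 write@2
I1 add r4: issue@2 deps=(0,None) exec_start@2 write@3
I2 mul r3: issue@3 deps=(0,1) exec_start@3 write@5
I3 add r2: issue@4 deps=(1,1) exec_start@4 write@7
I4 add r4: issue@5 deps=(None,1) exec_start@5 write@7
I5 add r2: issue@6 deps=(3,None) exec_start@7 write@8
I6 mul r2: issue@7 deps=(5,None) exec_start@8 write@10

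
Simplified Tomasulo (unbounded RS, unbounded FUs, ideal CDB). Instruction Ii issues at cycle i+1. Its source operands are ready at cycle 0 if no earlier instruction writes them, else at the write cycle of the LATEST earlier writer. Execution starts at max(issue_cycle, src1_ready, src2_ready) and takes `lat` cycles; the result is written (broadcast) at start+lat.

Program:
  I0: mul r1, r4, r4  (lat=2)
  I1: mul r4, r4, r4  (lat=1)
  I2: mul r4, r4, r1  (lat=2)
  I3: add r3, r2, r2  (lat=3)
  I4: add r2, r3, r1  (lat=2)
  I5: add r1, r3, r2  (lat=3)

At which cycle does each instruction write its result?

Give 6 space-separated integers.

I0 mul r1: issue@1 deps=(None,None) exec_start@1 write@3
I1 mul r4: issue@2 deps=(None,None) exec_start@2 write@3
I2 mul r4: issue@3 deps=(1,0) exec_start@3 write@5
I3 add r3: issue@4 deps=(None,None) exec_start@4 write@7
I4 add r2: issue@5 deps=(3,0) exec_start@7 write@9
I5 add r1: issue@6 deps=(3,4) exec_start@9 write@12

Answer: 3 3 5 7 9 12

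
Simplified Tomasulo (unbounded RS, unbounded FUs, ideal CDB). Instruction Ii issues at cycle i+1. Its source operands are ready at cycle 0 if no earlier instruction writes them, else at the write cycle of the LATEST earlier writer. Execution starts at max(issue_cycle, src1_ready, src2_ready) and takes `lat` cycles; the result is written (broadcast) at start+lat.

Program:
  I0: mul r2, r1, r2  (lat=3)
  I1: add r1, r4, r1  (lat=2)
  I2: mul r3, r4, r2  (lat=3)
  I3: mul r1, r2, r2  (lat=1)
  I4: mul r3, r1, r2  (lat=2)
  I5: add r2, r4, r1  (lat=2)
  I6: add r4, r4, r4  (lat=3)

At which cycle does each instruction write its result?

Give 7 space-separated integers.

Answer: 4 4 7 5 7 8 10

Derivation:
I0 mul r2: issue@1 deps=(None,None) exec_start@1 write@4
I1 add r1: issue@2 deps=(None,None) exec_start@2 write@4
I2 mul r3: issue@3 deps=(None,0) exec_start@4 write@7
I3 mul r1: issue@4 deps=(0,0) exec_start@4 write@5
I4 mul r3: issue@5 deps=(3,0) exec_start@5 write@7
I5 add r2: issue@6 deps=(None,3) exec_start@6 write@8
I6 add r4: issue@7 deps=(None,None) exec_start@7 write@10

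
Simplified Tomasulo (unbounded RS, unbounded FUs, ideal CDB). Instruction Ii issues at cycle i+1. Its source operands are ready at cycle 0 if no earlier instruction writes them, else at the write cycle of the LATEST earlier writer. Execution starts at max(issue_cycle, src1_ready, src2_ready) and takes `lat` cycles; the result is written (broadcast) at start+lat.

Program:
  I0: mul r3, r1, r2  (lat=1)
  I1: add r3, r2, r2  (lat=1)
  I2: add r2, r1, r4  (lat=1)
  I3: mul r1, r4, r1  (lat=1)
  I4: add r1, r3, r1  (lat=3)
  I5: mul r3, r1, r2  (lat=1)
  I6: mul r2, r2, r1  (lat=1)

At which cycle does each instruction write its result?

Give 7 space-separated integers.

Answer: 2 3 4 5 8 9 9

Derivation:
I0 mul r3: issue@1 deps=(None,None) exec_start@1 write@2
I1 add r3: issue@2 deps=(None,None) exec_start@2 write@3
I2 add r2: issue@3 deps=(None,None) exec_start@3 write@4
I3 mul r1: issue@4 deps=(None,None) exec_start@4 write@5
I4 add r1: issue@5 deps=(1,3) exec_start@5 write@8
I5 mul r3: issue@6 deps=(4,2) exec_start@8 write@9
I6 mul r2: issue@7 deps=(2,4) exec_start@8 write@9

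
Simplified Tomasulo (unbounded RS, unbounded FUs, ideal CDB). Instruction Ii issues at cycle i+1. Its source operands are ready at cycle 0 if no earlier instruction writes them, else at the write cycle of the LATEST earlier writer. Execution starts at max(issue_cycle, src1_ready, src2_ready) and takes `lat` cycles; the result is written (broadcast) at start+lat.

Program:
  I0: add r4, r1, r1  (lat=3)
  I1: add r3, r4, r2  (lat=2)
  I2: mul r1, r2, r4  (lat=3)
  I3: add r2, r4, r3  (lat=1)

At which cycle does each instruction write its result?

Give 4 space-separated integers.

I0 add r4: issue@1 deps=(None,None) exec_start@1 write@4
I1 add r3: issue@2 deps=(0,None) exec_start@4 write@6
I2 mul r1: issue@3 deps=(None,0) exec_start@4 write@7
I3 add r2: issue@4 deps=(0,1) exec_start@6 write@7

Answer: 4 6 7 7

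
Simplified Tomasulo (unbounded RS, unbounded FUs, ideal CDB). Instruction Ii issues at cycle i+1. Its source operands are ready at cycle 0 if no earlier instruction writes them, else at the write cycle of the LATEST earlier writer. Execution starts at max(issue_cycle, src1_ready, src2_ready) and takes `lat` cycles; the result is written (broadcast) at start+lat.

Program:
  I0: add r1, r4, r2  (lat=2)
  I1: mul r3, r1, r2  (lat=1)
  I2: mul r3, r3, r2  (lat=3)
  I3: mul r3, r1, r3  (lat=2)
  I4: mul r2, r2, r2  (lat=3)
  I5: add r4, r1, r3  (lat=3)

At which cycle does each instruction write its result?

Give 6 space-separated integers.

Answer: 3 4 7 9 8 12

Derivation:
I0 add r1: issue@1 deps=(None,None) exec_start@1 write@3
I1 mul r3: issue@2 deps=(0,None) exec_start@3 write@4
I2 mul r3: issue@3 deps=(1,None) exec_start@4 write@7
I3 mul r3: issue@4 deps=(0,2) exec_start@7 write@9
I4 mul r2: issue@5 deps=(None,None) exec_start@5 write@8
I5 add r4: issue@6 deps=(0,3) exec_start@9 write@12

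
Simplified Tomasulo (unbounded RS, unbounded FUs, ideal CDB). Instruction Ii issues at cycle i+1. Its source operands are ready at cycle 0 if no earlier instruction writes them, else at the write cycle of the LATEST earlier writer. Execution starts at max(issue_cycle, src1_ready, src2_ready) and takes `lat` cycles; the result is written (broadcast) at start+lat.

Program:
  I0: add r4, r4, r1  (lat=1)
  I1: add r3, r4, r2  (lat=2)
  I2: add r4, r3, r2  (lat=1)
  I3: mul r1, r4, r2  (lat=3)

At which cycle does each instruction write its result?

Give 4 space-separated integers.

Answer: 2 4 5 8

Derivation:
I0 add r4: issue@1 deps=(None,None) exec_start@1 write@2
I1 add r3: issue@2 deps=(0,None) exec_start@2 write@4
I2 add r4: issue@3 deps=(1,None) exec_start@4 write@5
I3 mul r1: issue@4 deps=(2,None) exec_start@5 write@8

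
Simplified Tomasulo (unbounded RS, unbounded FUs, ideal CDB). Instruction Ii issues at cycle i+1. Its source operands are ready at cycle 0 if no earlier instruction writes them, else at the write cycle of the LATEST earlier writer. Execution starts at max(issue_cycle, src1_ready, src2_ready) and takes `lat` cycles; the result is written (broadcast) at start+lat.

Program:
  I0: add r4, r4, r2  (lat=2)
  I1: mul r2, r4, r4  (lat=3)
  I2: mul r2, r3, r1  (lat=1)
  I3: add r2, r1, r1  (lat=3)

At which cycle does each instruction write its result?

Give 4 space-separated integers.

I0 add r4: issue@1 deps=(None,None) exec_start@1 write@3
I1 mul r2: issue@2 deps=(0,0) exec_start@3 write@6
I2 mul r2: issue@3 deps=(None,None) exec_start@3 write@4
I3 add r2: issue@4 deps=(None,None) exec_start@4 write@7

Answer: 3 6 4 7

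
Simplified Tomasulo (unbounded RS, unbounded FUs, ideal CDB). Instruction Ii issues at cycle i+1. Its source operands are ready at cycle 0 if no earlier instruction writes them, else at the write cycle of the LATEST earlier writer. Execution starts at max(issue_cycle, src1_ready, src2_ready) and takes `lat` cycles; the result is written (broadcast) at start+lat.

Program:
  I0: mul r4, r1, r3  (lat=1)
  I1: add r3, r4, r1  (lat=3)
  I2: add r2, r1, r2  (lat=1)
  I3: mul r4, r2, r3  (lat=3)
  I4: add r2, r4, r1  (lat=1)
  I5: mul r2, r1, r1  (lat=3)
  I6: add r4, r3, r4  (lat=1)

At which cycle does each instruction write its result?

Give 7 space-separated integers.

I0 mul r4: issue@1 deps=(None,None) exec_start@1 write@2
I1 add r3: issue@2 deps=(0,None) exec_start@2 write@5
I2 add r2: issue@3 deps=(None,None) exec_start@3 write@4
I3 mul r4: issue@4 deps=(2,1) exec_start@5 write@8
I4 add r2: issue@5 deps=(3,None) exec_start@8 write@9
I5 mul r2: issue@6 deps=(None,None) exec_start@6 write@9
I6 add r4: issue@7 deps=(1,3) exec_start@8 write@9

Answer: 2 5 4 8 9 9 9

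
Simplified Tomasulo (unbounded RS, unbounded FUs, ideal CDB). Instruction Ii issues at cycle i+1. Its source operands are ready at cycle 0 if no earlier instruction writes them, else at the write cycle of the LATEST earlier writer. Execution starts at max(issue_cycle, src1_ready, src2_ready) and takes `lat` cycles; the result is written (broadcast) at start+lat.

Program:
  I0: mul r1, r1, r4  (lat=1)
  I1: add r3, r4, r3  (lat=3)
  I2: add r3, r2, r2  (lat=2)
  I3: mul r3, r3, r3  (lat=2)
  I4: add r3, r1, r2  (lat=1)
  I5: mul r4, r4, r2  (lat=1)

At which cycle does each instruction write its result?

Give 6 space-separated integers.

Answer: 2 5 5 7 6 7

Derivation:
I0 mul r1: issue@1 deps=(None,None) exec_start@1 write@2
I1 add r3: issue@2 deps=(None,None) exec_start@2 write@5
I2 add r3: issue@3 deps=(None,None) exec_start@3 write@5
I3 mul r3: issue@4 deps=(2,2) exec_start@5 write@7
I4 add r3: issue@5 deps=(0,None) exec_start@5 write@6
I5 mul r4: issue@6 deps=(None,None) exec_start@6 write@7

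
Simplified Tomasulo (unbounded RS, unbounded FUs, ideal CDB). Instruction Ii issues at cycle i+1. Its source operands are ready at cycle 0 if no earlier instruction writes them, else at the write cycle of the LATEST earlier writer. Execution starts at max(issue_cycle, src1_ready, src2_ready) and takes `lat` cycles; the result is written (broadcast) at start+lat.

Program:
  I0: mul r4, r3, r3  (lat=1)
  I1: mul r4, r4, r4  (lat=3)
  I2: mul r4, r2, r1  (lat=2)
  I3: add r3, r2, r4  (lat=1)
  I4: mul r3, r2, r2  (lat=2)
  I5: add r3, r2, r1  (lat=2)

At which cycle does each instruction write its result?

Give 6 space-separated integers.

Answer: 2 5 5 6 7 8

Derivation:
I0 mul r4: issue@1 deps=(None,None) exec_start@1 write@2
I1 mul r4: issue@2 deps=(0,0) exec_start@2 write@5
I2 mul r4: issue@3 deps=(None,None) exec_start@3 write@5
I3 add r3: issue@4 deps=(None,2) exec_start@5 write@6
I4 mul r3: issue@5 deps=(None,None) exec_start@5 write@7
I5 add r3: issue@6 deps=(None,None) exec_start@6 write@8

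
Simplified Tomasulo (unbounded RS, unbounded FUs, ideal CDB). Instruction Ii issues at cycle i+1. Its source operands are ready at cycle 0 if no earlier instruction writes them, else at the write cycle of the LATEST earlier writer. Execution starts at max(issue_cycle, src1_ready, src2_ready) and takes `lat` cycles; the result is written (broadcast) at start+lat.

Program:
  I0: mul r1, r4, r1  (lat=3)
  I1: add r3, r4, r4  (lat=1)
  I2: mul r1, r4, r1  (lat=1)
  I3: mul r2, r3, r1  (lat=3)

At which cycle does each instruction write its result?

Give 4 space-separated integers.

I0 mul r1: issue@1 deps=(None,None) exec_start@1 write@4
I1 add r3: issue@2 deps=(None,None) exec_start@2 write@3
I2 mul r1: issue@3 deps=(None,0) exec_start@4 write@5
I3 mul r2: issue@4 deps=(1,2) exec_start@5 write@8

Answer: 4 3 5 8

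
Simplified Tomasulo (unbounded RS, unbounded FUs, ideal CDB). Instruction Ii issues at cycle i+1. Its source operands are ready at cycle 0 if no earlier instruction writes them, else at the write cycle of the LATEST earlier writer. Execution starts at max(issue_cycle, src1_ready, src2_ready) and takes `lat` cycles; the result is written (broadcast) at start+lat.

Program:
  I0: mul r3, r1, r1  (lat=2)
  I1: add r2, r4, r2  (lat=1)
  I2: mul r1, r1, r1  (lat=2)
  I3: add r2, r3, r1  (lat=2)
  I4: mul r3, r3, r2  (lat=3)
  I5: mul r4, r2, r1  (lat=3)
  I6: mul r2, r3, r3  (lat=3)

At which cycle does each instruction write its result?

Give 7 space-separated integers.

I0 mul r3: issue@1 deps=(None,None) exec_start@1 write@3
I1 add r2: issue@2 deps=(None,None) exec_start@2 write@3
I2 mul r1: issue@3 deps=(None,None) exec_start@3 write@5
I3 add r2: issue@4 deps=(0,2) exec_start@5 write@7
I4 mul r3: issue@5 deps=(0,3) exec_start@7 write@10
I5 mul r4: issue@6 deps=(3,2) exec_start@7 write@10
I6 mul r2: issue@7 deps=(4,4) exec_start@10 write@13

Answer: 3 3 5 7 10 10 13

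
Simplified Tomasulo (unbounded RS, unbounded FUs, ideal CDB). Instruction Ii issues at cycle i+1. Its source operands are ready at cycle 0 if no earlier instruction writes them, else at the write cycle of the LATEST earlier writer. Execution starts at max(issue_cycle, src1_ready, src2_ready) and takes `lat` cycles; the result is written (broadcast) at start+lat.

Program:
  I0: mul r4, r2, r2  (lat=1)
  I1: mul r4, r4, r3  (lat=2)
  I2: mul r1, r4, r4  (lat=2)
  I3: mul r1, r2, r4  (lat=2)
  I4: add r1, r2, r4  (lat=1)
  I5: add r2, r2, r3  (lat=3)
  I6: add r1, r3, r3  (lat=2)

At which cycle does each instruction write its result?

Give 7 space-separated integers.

I0 mul r4: issue@1 deps=(None,None) exec_start@1 write@2
I1 mul r4: issue@2 deps=(0,None) exec_start@2 write@4
I2 mul r1: issue@3 deps=(1,1) exec_start@4 write@6
I3 mul r1: issue@4 deps=(None,1) exec_start@4 write@6
I4 add r1: issue@5 deps=(None,1) exec_start@5 write@6
I5 add r2: issue@6 deps=(None,None) exec_start@6 write@9
I6 add r1: issue@7 deps=(None,None) exec_start@7 write@9

Answer: 2 4 6 6 6 9 9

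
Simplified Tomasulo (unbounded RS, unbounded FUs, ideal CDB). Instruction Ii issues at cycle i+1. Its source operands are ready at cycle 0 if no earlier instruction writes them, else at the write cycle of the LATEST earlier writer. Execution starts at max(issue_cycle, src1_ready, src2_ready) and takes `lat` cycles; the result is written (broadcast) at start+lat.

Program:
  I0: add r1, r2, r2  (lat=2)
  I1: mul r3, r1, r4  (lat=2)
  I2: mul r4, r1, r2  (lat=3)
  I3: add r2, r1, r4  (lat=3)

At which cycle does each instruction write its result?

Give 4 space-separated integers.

Answer: 3 5 6 9

Derivation:
I0 add r1: issue@1 deps=(None,None) exec_start@1 write@3
I1 mul r3: issue@2 deps=(0,None) exec_start@3 write@5
I2 mul r4: issue@3 deps=(0,None) exec_start@3 write@6
I3 add r2: issue@4 deps=(0,2) exec_start@6 write@9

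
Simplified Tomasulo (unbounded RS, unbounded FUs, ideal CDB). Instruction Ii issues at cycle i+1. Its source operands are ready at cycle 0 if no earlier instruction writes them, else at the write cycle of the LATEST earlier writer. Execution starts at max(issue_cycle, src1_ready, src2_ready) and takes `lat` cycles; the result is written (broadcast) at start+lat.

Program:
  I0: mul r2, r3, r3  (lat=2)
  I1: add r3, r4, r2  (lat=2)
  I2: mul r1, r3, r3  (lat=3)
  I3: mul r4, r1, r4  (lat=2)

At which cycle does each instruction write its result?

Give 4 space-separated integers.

Answer: 3 5 8 10

Derivation:
I0 mul r2: issue@1 deps=(None,None) exec_start@1 write@3
I1 add r3: issue@2 deps=(None,0) exec_start@3 write@5
I2 mul r1: issue@3 deps=(1,1) exec_start@5 write@8
I3 mul r4: issue@4 deps=(2,None) exec_start@8 write@10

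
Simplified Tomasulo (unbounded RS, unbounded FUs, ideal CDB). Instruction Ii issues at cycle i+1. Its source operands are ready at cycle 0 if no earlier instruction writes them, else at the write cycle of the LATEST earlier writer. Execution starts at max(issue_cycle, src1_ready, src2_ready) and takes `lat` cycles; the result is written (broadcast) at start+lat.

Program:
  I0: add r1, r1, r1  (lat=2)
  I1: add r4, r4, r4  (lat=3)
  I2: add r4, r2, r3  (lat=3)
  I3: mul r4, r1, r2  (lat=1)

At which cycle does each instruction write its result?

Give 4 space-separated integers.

Answer: 3 5 6 5

Derivation:
I0 add r1: issue@1 deps=(None,None) exec_start@1 write@3
I1 add r4: issue@2 deps=(None,None) exec_start@2 write@5
I2 add r4: issue@3 deps=(None,None) exec_start@3 write@6
I3 mul r4: issue@4 deps=(0,None) exec_start@4 write@5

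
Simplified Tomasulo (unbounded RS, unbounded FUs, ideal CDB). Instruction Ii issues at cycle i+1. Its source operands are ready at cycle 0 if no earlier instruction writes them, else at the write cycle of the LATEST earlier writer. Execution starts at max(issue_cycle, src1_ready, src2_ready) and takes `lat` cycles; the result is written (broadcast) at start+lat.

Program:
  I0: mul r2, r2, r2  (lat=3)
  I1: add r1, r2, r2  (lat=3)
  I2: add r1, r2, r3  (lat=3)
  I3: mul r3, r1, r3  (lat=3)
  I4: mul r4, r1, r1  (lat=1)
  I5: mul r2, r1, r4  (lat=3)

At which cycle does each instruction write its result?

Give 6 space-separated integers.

I0 mul r2: issue@1 deps=(None,None) exec_start@1 write@4
I1 add r1: issue@2 deps=(0,0) exec_start@4 write@7
I2 add r1: issue@3 deps=(0,None) exec_start@4 write@7
I3 mul r3: issue@4 deps=(2,None) exec_start@7 write@10
I4 mul r4: issue@5 deps=(2,2) exec_start@7 write@8
I5 mul r2: issue@6 deps=(2,4) exec_start@8 write@11

Answer: 4 7 7 10 8 11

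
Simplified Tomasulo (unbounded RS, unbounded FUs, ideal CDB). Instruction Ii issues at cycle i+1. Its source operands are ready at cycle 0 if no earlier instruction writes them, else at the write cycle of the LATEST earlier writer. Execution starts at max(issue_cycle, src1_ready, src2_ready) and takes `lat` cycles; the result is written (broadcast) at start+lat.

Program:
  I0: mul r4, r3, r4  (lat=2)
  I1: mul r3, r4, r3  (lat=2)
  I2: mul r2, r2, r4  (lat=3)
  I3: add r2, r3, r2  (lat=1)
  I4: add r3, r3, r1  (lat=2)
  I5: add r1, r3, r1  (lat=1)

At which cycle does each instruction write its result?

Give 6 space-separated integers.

Answer: 3 5 6 7 7 8

Derivation:
I0 mul r4: issue@1 deps=(None,None) exec_start@1 write@3
I1 mul r3: issue@2 deps=(0,None) exec_start@3 write@5
I2 mul r2: issue@3 deps=(None,0) exec_start@3 write@6
I3 add r2: issue@4 deps=(1,2) exec_start@6 write@7
I4 add r3: issue@5 deps=(1,None) exec_start@5 write@7
I5 add r1: issue@6 deps=(4,None) exec_start@7 write@8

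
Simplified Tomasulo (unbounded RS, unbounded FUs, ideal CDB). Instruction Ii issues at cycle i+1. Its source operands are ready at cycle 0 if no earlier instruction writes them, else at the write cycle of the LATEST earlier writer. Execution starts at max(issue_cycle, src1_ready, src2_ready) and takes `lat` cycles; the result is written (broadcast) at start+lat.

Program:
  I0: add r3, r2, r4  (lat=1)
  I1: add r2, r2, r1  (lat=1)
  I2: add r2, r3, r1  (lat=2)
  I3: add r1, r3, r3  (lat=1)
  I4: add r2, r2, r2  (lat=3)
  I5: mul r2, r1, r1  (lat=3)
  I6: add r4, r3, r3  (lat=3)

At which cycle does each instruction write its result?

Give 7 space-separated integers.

Answer: 2 3 5 5 8 9 10

Derivation:
I0 add r3: issue@1 deps=(None,None) exec_start@1 write@2
I1 add r2: issue@2 deps=(None,None) exec_start@2 write@3
I2 add r2: issue@3 deps=(0,None) exec_start@3 write@5
I3 add r1: issue@4 deps=(0,0) exec_start@4 write@5
I4 add r2: issue@5 deps=(2,2) exec_start@5 write@8
I5 mul r2: issue@6 deps=(3,3) exec_start@6 write@9
I6 add r4: issue@7 deps=(0,0) exec_start@7 write@10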